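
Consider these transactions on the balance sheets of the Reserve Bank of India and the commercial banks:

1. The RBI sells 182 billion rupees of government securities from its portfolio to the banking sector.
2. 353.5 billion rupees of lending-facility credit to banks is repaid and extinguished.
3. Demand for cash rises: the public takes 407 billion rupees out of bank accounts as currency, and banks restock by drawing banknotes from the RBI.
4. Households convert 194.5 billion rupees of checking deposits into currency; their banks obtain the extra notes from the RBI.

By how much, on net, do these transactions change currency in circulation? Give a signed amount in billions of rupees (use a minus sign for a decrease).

OMO sale (to banks) 182 billion rupees: no currency enters or leaves circulation → 0.
Discount-window repayment 353.5 billion rupees: no currency enters or leaves circulation → 0.
Currency withdrawal 407 billion rupees: notes leave the central bank → +407B.
Currency withdrawal 194.5 billion rupees: notes leave the central bank → +194.5B.
Net: 0 + 0 + 407 + 194.5 = +601.5 billion.

+601.5 billion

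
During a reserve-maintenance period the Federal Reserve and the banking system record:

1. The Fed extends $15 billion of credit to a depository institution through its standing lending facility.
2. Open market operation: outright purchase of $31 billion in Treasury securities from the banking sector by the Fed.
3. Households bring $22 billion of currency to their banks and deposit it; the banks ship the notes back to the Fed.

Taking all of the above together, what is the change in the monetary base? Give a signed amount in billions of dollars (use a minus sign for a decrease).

+$46 billion

Fed balance sheet:
  Assets:      Securities +$31B, Loans to banks +$15B
  Liabilities: Bank reserves +$68B, Currency in circulation −$22B
Commercial banking system:
  Assets:      Reserves at CB +$68B, Securities −$31B
  Liabilities: Checkable deposits +$22B, Borrowings from CB +$15B
Monetary base = currency + reserves: −$22B + (+$68B) = +$46 billion.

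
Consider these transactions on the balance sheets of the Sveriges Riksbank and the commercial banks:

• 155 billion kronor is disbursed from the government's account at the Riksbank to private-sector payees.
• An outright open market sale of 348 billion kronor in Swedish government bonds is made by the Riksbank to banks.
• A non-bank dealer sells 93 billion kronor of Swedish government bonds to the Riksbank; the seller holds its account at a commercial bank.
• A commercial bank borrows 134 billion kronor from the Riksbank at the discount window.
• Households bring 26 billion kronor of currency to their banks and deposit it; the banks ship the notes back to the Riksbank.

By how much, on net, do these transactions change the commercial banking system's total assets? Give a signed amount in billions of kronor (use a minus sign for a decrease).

+408 billion

Riksbank balance sheet:
  Assets:      Securities −255B, Loans to banks +134B
  Liabilities: Bank reserves +60B, Currency in circulation −26B, Government deposits −155B
Commercial banking system:
  Assets:      Reserves at CB +60B, Securities +348B
  Liabilities: Checkable deposits +274B, Borrowings from CB +134B
Change in total bank assets = +408 billion.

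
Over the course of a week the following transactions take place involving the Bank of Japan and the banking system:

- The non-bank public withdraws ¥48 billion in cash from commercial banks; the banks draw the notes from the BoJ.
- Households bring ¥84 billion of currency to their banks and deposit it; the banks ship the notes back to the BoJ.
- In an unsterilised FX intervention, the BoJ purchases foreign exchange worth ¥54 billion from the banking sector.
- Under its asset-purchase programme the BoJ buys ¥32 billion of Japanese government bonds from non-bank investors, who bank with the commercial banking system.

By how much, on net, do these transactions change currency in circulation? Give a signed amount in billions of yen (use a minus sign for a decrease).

-¥36 billion

Currency withdrawal ¥48 billion: notes leave the central bank → +¥48B.
Currency deposit ¥84 billion: notes return to the central bank → −¥84B.
FX purchase ¥54 billion: no currency enters or leaves circulation → 0.
Asset purchase (from non-banks) ¥32 billion: no currency enters or leaves circulation → 0.
Net: 48 − 84 + 0 + 0 = -¥36 billion.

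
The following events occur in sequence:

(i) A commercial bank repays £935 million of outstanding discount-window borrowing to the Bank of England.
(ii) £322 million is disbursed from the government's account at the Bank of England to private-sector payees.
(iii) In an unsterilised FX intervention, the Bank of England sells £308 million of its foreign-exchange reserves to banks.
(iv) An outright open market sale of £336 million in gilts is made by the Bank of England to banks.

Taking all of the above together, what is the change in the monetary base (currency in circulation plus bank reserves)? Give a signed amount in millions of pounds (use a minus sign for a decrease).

-£1257 million

Bank of England balance sheet:
  Assets:      Securities −£336M, Loans to banks −£935M, Foreign assets −£308M
  Liabilities: Bank reserves −£1257M, Government deposits −£322M
Monetary base = currency + reserves: 0 + (−£1257M) = -£1257 million.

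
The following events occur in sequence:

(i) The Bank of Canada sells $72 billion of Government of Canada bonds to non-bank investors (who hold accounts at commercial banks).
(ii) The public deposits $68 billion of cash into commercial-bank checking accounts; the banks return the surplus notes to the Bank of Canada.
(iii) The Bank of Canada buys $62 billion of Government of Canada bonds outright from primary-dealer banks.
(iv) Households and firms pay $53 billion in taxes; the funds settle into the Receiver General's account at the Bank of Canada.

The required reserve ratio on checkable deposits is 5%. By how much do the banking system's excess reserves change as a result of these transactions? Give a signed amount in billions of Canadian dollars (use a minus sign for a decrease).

Asset sale (to non-banks) $72 billion: reserves −$72B, deposits −$72B.
Currency deposit $68 billion: reserves +$68B, deposits +$68B.
OMO purchase (from banks) $62 billion: reserves +$62B, deposits 0.
Government account inflow $53 billion: reserves −$53B, deposits −$53B.
Totals: Δreserves = +$5B, Δdeposits = −$57B.
Δrequired reserves = 5% × −$57B = −$2.85B.
Δexcess reserves = Δreserves − Δrequired = +$5B − (−$2.85B) = +$7.85 billion.

+$7.85 billion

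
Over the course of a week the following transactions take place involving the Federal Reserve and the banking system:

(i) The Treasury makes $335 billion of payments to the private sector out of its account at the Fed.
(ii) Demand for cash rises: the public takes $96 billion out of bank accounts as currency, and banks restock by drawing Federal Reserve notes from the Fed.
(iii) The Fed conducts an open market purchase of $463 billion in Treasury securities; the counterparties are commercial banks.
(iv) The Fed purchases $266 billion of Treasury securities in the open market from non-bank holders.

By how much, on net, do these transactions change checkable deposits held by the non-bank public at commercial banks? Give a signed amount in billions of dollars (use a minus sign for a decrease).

Government spending $335 billion: non-bank counterparties' bank balances rise → +$335B.
Currency withdrawal $96 billion: non-bank counterparties' bank balances fall → −$96B.
OMO purchase (from banks) $463 billion: the counterparty is a bank, so public deposits are unchanged → 0.
Asset purchase (from non-banks) $266 billion: non-bank counterparties' bank balances rise → +$266B.
Net: 335 − 96 + 0 + 266 = +$505 billion.

+$505 billion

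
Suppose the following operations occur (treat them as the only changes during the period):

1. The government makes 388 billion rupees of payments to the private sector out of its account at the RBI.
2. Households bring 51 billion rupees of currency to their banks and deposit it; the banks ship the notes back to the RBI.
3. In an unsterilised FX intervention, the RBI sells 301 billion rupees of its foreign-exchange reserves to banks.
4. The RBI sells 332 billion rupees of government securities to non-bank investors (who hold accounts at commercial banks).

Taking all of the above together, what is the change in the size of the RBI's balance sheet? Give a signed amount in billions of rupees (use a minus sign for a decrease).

-633 billion

RBI balance sheet:
  Assets:      Securities −332B, Foreign assets −301B
  Liabilities: Bank reserves −194B, Currency in circulation −51B, Government deposits −388B
Change in total RBI assets = -633 billion.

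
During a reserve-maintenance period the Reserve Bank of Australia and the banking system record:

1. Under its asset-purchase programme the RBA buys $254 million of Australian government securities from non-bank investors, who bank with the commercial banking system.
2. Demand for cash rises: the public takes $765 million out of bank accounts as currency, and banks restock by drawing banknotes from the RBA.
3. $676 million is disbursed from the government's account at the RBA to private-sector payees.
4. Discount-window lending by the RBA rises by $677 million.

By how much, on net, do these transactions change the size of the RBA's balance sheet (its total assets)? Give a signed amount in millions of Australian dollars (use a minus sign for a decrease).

+$931 million

Asset purchase (from non-banks) $254 million: an RBA asset is acquired → +$254M.
Currency withdrawal $765 million: only the composition of liabilities changes → 0.
Government spending $676 million: only the composition of liabilities changes → 0.
Discount-window loan $677 million: an RBA asset is acquired → +$677M.
Net: 254 + 0 + 0 + 677 = +$931 million.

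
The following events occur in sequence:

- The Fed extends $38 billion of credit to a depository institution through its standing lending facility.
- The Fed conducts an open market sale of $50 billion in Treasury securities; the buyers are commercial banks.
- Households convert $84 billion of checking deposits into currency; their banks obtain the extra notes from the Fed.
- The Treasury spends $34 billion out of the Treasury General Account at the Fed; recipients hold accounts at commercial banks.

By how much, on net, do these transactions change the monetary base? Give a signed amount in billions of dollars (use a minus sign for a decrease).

+$22 billion

Discount-window loan $38 billion: Fed balance sheet expands → +$38B.
OMO sale (to banks) $50 billion: Fed balance sheet contracts → −$50B.
Currency withdrawal $84 billion: just a shift between currency and reserves — both are base money → 0.
Government spending $34 billion: a non-base liability converts back to reserves → +$34B.
Net: 38 − 50 + 0 + 34 = +$22 billion.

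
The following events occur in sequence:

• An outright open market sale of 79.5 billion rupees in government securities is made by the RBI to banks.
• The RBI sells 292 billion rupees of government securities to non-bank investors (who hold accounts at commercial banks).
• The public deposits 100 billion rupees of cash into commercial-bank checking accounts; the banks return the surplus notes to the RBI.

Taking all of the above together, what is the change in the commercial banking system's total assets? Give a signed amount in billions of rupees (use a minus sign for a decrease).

RBI balance sheet:
  Assets:      Securities −371.5B
  Liabilities: Bank reserves −271.5B, Currency in circulation −100B
Commercial banking system:
  Assets:      Reserves at CB −271.5B, Securities +79.5B
  Liabilities: Checkable deposits −192B
Change in total bank assets = -192 billion.

-192 billion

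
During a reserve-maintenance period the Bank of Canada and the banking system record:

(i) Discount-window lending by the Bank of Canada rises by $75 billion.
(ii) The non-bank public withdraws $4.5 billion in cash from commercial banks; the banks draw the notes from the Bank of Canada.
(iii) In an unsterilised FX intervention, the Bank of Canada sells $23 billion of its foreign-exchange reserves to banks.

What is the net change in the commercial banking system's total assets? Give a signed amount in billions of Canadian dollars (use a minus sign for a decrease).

Bank of Canada balance sheet:
  Assets:      Loans to banks +$75B, Foreign assets −$23B
  Liabilities: Bank reserves +$47.5B, Currency in circulation +$4.5B
Commercial banking system:
  Assets:      Reserves at CB +$47.5B, Foreign assets +$23B
  Liabilities: Checkable deposits −$4.5B, Borrowings from CB +$75B
Change in total bank assets = +$70.5 billion.

+$70.5 billion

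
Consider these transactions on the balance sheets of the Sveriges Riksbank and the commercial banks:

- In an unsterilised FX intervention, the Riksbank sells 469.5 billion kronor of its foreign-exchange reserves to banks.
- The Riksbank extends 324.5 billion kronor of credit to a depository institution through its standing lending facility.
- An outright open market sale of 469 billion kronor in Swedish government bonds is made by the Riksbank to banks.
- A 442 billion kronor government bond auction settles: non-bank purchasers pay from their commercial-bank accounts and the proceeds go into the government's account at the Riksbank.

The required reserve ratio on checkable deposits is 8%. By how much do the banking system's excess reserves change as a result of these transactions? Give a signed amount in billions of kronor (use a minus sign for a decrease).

-1020.64 billion

FX sale 469.5 billion kronor: reserves −469.5B, deposits 0.
Discount-window loan 324.5 billion kronor: reserves +324.5B, deposits 0.
OMO sale (to banks) 469 billion kronor: reserves −469B, deposits 0.
Government account inflow 442 billion kronor: reserves −442B, deposits −442B.
Totals: Δreserves = −1056B, Δdeposits = −442B.
Δrequired reserves = 8% × −442B = −35.36B.
Δexcess reserves = Δreserves − Δrequired = −1056B − (−35.36B) = -1020.64 billion.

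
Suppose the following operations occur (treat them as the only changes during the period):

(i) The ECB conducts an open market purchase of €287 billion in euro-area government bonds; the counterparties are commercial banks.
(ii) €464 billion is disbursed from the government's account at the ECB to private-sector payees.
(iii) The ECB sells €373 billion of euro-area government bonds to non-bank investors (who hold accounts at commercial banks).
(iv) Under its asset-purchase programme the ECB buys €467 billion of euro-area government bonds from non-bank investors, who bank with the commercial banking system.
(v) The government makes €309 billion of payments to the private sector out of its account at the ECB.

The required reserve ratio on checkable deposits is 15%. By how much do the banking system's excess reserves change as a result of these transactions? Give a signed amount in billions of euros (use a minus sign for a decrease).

OMO purchase (from banks) €287 billion: reserves +€287B, deposits 0.
Government spending €464 billion: reserves +€464B, deposits +€464B.
Asset sale (to non-banks) €373 billion: reserves −€373B, deposits −€373B.
Asset purchase (from non-banks) €467 billion: reserves +€467B, deposits +€467B.
Government spending €309 billion: reserves +€309B, deposits +€309B.
Totals: Δreserves = +€1154B, Δdeposits = +€867B.
Δrequired reserves = 15% × +€867B = +€130.05B.
Δexcess reserves = Δreserves − Δrequired = +€1154B − (+€130.05B) = +€1023.95 billion.

+€1023.95 billion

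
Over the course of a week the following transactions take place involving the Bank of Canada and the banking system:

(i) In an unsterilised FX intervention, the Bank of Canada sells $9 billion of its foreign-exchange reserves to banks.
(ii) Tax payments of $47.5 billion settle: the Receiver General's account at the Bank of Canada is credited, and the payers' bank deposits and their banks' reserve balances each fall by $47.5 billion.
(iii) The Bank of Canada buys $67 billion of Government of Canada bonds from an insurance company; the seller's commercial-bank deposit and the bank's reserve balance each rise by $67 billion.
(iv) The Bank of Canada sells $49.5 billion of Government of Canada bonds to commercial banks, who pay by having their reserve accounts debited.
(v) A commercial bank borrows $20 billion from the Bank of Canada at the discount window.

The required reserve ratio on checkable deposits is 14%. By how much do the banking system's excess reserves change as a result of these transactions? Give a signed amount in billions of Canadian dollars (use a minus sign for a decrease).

-$21.73 billion

FX sale $9 billion: reserves −$9B, deposits 0.
Government account inflow $47.5 billion: reserves −$47.5B, deposits −$47.5B.
Asset purchase (from non-banks) $67 billion: reserves +$67B, deposits +$67B.
OMO sale (to banks) $49.5 billion: reserves −$49.5B, deposits 0.
Discount-window loan $20 billion: reserves +$20B, deposits 0.
Totals: Δreserves = −$19B, Δdeposits = +$19.5B.
Δrequired reserves = 14% × +$19.5B = +$2.73B.
Δexcess reserves = Δreserves − Δrequired = −$19B − (+$2.73B) = -$21.73 billion.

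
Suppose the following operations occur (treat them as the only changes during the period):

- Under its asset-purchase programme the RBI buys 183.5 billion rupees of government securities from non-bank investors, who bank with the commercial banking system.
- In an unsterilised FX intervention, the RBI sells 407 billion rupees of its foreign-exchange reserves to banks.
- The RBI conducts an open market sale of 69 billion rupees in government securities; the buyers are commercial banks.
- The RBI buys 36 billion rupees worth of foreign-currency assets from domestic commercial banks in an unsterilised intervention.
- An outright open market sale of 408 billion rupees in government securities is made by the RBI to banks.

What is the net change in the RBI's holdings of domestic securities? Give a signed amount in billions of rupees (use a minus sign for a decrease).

Asset purchase (from non-banks) 183.5 billion rupees: securities added to the RBI's portfolio → +183.5B.
FX sale 407 billion rupees: the RBI's securities portfolio is untouched → 0.
OMO sale (to banks) 69 billion rupees: securities removed from the RBI's portfolio → −69B.
FX purchase 36 billion rupees: the RBI's securities portfolio is untouched → 0.
OMO sale (to banks) 408 billion rupees: securities removed from the RBI's portfolio → −408B.
Net: 183.5 + 0 − 69 + 0 − 408 = -293.5 billion.

-293.5 billion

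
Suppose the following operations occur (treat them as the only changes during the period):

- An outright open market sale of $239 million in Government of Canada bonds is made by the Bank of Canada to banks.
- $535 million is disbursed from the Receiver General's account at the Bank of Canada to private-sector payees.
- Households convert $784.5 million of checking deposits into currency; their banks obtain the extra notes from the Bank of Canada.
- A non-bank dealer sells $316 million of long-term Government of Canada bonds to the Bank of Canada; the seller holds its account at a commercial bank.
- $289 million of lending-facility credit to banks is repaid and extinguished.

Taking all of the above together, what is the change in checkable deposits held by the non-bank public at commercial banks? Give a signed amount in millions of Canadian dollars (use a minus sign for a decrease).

+$66.5 million

OMO sale (to banks) $239 million: the counterparty is a bank, so public deposits are unchanged → 0.
Government spending $535 million: non-bank counterparties' bank balances rise → +$535M.
Currency withdrawal $784.5 million: non-bank counterparties' bank balances fall → −$784.5M.
Asset purchase (from non-banks) $316 million: non-bank counterparties' bank balances rise → +$316M.
Discount-window repayment $289 million: the counterparty is a bank, so public deposits are unchanged → 0.
Net: 0 + 535 − 784.5 + 316 + 0 = +$66.5 million.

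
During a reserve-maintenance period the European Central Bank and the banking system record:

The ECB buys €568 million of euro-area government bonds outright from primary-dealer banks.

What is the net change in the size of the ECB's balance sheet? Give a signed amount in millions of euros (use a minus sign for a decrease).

OMO purchase (from banks) €568 million: an ECB asset is acquired → +€568M.

+€568 million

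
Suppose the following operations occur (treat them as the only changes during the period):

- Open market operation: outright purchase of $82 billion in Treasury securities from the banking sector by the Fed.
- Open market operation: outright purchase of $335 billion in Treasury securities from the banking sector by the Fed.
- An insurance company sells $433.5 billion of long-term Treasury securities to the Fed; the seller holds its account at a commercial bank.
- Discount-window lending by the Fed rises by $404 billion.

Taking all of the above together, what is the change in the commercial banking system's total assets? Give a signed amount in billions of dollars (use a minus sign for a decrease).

+$837.5 billion

Fed balance sheet:
  Assets:      Securities +$850.5B, Loans to banks +$404B
  Liabilities: Bank reserves +$1254.5B
Commercial banking system:
  Assets:      Reserves at CB +$1254.5B, Securities −$417B
  Liabilities: Checkable deposits +$433.5B, Borrowings from CB +$404B
Change in total bank assets = +$837.5 billion.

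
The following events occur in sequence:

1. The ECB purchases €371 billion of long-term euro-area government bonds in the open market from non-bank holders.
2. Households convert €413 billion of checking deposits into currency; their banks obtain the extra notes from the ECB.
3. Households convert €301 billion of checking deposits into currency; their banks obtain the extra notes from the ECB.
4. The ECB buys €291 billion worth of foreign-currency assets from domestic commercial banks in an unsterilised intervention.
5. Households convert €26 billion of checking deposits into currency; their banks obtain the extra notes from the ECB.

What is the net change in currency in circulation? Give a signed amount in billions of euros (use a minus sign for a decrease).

+€740 billion

ECB balance sheet:
  Assets:      Securities +€371B, Foreign assets +€291B
  Liabilities: Bank reserves −€78B, Currency in circulation +€740B
So the change in currency in circulation is +€740 billion.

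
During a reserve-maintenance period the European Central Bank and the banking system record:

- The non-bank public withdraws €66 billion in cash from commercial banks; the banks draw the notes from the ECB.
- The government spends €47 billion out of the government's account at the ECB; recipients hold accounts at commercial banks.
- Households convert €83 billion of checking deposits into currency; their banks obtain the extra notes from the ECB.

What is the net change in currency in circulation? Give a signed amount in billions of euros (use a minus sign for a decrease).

Currency withdrawal €66 billion: notes leave the central bank → +€66B.
Government spending €47 billion: no currency enters or leaves circulation → 0.
Currency withdrawal €83 billion: notes leave the central bank → +€83B.
Net: 66 + 0 + 83 = +€149 billion.

+€149 billion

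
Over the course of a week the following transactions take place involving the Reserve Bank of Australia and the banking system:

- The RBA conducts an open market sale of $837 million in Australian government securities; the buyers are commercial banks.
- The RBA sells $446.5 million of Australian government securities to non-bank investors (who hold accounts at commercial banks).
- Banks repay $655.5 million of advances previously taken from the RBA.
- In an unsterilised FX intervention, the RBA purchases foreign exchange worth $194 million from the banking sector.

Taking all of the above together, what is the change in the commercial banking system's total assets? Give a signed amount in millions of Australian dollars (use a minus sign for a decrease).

RBA balance sheet:
  Assets:      Securities −$1283.5M, Loans to banks −$655.5M, Foreign assets +$194M
  Liabilities: Bank reserves −$1745M
Commercial banking system:
  Assets:      Reserves at CB −$1745M, Securities +$837M, Foreign assets −$194M
  Liabilities: Checkable deposits −$446.5M, Borrowings from CB −$655.5M
Change in total bank assets = -$1102 million.

-$1102 million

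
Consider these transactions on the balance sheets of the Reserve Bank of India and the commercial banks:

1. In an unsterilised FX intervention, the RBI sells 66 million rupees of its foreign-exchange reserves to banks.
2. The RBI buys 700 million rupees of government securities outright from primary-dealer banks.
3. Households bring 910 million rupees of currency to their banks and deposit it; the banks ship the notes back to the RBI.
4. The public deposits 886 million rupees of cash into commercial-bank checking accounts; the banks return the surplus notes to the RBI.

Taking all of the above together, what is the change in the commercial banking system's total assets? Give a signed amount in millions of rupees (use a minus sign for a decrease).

+1796 million

RBI balance sheet:
  Assets:      Securities +700M, Foreign assets −66M
  Liabilities: Bank reserves +2430M, Currency in circulation −1796M
Commercial banking system:
  Assets:      Reserves at CB +2430M, Securities −700M, Foreign assets +66M
  Liabilities: Checkable deposits +1796M
Change in total bank assets = +1796 million.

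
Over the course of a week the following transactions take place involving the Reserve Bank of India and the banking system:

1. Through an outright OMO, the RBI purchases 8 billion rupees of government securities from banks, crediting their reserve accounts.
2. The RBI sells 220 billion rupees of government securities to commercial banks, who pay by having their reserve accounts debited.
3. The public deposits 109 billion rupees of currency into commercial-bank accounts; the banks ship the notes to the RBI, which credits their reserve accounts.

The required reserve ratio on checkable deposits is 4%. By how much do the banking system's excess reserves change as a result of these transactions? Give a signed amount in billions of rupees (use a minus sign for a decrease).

OMO purchase (from banks) 8 billion rupees: reserves +8B, deposits 0.
OMO sale (to banks) 220 billion rupees: reserves −220B, deposits 0.
Currency deposit 109 billion rupees: reserves +109B, deposits +109B.
Totals: Δreserves = −103B, Δdeposits = +109B.
Δrequired reserves = 4% × +109B = +4.36B.
Δexcess reserves = Δreserves − Δrequired = −103B − (+4.36B) = -107.36 billion.

-107.36 billion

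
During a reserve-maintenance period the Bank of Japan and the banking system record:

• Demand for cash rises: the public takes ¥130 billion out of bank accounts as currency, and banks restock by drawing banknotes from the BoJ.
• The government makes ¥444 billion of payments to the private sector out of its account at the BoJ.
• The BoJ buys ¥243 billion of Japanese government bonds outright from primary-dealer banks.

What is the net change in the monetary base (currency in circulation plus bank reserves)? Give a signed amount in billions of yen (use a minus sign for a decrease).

+¥687 billion

Currency withdrawal ¥130 billion: just a shift between currency and reserves — both are base money → 0.
Government spending ¥444 billion: a non-base liability converts back to reserves → +¥444B.
OMO purchase (from banks) ¥243 billion: BoJ balance sheet expands → +¥243B.
Net: 0 + 444 + 243 = +¥687 billion.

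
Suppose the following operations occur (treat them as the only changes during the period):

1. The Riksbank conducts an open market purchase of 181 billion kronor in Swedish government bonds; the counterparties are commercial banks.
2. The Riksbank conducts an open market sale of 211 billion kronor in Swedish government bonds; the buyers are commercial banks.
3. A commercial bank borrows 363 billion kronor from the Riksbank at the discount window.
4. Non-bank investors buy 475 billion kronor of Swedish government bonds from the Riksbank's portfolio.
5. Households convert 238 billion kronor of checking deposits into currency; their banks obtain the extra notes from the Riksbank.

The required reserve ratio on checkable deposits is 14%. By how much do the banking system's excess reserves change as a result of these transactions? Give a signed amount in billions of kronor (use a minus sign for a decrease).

OMO purchase (from banks) 181 billion kronor: reserves +181B, deposits 0.
OMO sale (to banks) 211 billion kronor: reserves −211B, deposits 0.
Discount-window loan 363 billion kronor: reserves +363B, deposits 0.
Asset sale (to non-banks) 475 billion kronor: reserves −475B, deposits −475B.
Currency withdrawal 238 billion kronor: reserves −238B, deposits −238B.
Totals: Δreserves = −380B, Δdeposits = −713B.
Δrequired reserves = 14% × −713B = −99.82B.
Δexcess reserves = Δreserves − Δrequired = −380B − (−99.82B) = -280.18 billion.

-280.18 billion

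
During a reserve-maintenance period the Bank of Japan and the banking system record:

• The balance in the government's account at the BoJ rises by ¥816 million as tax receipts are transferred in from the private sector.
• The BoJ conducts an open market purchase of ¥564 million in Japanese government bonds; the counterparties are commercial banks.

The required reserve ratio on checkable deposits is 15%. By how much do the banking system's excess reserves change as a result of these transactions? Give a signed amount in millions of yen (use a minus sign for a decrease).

-¥129.6 million

Government account inflow ¥816 million: reserves −¥816M, deposits −¥816M.
OMO purchase (from banks) ¥564 million: reserves +¥564M, deposits 0.
Totals: Δreserves = −¥252M, Δdeposits = −¥816M.
Δrequired reserves = 15% × −¥816M = −¥122.4M.
Δexcess reserves = Δreserves − Δrequired = −¥252M − (−¥122.4M) = -¥129.6 million.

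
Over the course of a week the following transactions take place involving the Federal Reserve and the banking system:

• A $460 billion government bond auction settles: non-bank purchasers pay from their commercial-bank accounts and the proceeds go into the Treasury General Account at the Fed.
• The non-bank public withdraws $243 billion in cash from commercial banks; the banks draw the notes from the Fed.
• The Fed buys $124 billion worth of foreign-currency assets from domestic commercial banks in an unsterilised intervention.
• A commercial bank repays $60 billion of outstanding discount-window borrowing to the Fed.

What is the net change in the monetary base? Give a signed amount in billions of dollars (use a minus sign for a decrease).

-$396 billion

Government account inflow $460 billion: reserves shift to a non-base liability → −$460B.
Currency withdrawal $243 billion: just a shift between currency and reserves — both are base money → 0.
FX purchase $124 billion: Fed balance sheet expands → +$124B.
Discount-window repayment $60 billion: Fed balance sheet contracts → −$60B.
Net: −460 + 0 + 124 − 60 = -$396 billion.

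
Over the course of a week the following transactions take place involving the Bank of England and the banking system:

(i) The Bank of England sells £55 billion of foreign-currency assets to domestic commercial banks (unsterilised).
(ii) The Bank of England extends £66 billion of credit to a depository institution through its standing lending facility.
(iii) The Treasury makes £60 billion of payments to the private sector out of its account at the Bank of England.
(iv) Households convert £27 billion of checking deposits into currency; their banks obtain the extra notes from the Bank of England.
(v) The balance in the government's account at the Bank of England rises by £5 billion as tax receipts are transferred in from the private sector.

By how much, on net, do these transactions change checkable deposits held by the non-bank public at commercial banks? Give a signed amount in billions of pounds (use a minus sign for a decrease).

Bank of England balance sheet:
  Assets:      Loans to banks +£66B, Foreign assets −£55B
  Liabilities: Bank reserves +£39B, Currency in circulation +£27B, Government deposits −£55B
Commercial banking system:
  Assets:      Reserves at CB +£39B, Foreign assets +£55B
  Liabilities: Checkable deposits +£28B, Borrowings from CB +£66B
So the change in checkable deposits held by the non-bank public at commercial banks is +£28 billion.

+£28 billion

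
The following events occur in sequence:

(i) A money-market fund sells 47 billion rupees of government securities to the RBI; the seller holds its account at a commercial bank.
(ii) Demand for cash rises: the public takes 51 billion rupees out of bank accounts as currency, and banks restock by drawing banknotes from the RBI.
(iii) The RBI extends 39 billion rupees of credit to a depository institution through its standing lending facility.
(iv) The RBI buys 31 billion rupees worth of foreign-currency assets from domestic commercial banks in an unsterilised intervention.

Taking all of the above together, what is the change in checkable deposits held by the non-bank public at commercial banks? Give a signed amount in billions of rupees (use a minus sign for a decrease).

Asset purchase (from non-banks) 47 billion rupees: non-bank counterparties' bank balances rise → +47B.
Currency withdrawal 51 billion rupees: non-bank counterparties' bank balances fall → −51B.
Discount-window loan 39 billion rupees: the counterparty is a bank, so public deposits are unchanged → 0.
FX purchase 31 billion rupees: the counterparty is a bank, so public deposits are unchanged → 0.
Net: 47 − 51 + 0 + 0 = -4 billion.

-4 billion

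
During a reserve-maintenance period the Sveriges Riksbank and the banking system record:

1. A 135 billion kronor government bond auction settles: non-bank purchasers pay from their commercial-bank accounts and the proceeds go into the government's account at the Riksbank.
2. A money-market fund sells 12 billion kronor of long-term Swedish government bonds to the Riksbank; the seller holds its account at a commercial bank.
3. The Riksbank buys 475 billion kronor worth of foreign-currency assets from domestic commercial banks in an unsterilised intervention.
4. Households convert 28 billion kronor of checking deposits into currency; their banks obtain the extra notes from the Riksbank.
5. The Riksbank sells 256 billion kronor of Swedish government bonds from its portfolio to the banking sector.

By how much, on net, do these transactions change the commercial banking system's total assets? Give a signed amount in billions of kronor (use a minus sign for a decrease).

Government account inflow 135 billion kronor: bank balance sheets shrink → −135B.
Asset purchase (from non-banks) 12 billion kronor: bank balance sheets expand → +12B.
FX purchase 475 billion kronor: just an asset swap on bank balance sheets → 0.
Currency withdrawal 28 billion kronor: bank balance sheets shrink → −28B.
OMO sale (to banks) 256 billion kronor: just an asset swap on bank balance sheets → 0.
Net: −135 + 12 + 0 − 28 + 0 = -151 billion.

-151 billion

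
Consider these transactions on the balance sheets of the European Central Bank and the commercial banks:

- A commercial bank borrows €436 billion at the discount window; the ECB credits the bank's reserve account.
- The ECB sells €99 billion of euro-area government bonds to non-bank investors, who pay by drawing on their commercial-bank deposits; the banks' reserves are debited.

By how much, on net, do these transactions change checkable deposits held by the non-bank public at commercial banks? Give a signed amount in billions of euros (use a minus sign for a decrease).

-€99 billion

ECB balance sheet:
  Assets:      Securities −€99B, Loans to banks +€436B
  Liabilities: Bank reserves +€337B
Commercial banking system:
  Assets:      Reserves at CB +€337B
  Liabilities: Checkable deposits −€99B, Borrowings from CB +€436B
So the change in checkable deposits held by the non-bank public at commercial banks is -€99 billion.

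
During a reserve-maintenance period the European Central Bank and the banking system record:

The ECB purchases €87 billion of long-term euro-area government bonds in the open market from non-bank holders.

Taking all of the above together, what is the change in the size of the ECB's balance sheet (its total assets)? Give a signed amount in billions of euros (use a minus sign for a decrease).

Asset purchase (from non-banks) €87 billion: an ECB asset is acquired → +€87B.

+€87 billion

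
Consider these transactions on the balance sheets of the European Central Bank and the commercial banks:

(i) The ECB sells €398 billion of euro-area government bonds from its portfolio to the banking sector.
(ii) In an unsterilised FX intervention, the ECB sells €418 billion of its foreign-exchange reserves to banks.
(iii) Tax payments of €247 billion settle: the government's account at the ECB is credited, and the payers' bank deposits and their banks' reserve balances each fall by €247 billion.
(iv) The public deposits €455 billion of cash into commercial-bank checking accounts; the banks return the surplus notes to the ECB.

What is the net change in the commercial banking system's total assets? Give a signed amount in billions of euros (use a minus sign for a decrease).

+€208 billion

OMO sale (to banks) €398 billion: just an asset swap on bank balance sheets → 0.
FX sale €418 billion: just an asset swap on bank balance sheets → 0.
Government account inflow €247 billion: bank balance sheets shrink → −€247B.
Currency deposit €455 billion: bank balance sheets expand → +€455B.
Net: 0 + 0 − 247 + 455 = +€208 billion.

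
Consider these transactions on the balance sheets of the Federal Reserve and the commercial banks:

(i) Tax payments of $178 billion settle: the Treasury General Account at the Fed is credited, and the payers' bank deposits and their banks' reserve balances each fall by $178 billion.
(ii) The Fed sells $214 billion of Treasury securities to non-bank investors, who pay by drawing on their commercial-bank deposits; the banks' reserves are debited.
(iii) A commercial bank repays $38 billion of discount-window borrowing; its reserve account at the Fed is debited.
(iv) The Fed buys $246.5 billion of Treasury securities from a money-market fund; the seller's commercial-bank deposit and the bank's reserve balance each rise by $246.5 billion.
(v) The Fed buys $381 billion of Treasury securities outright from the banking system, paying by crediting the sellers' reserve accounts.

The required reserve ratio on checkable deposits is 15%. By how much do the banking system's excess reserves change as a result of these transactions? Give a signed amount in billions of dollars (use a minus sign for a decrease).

+$219.325 billion

Government account inflow $178 billion: reserves −$178B, deposits −$178B.
Asset sale (to non-banks) $214 billion: reserves −$214B, deposits −$214B.
Discount-window repayment $38 billion: reserves −$38B, deposits 0.
Asset purchase (from non-banks) $246.5 billion: reserves +$246.5B, deposits +$246.5B.
OMO purchase (from banks) $381 billion: reserves +$381B, deposits 0.
Totals: Δreserves = +$197.5B, Δdeposits = −$145.5B.
Δrequired reserves = 15% × −$145.5B = −$21.825B.
Δexcess reserves = Δreserves − Δrequired = +$197.5B − (−$21.825B) = +$219.325 billion.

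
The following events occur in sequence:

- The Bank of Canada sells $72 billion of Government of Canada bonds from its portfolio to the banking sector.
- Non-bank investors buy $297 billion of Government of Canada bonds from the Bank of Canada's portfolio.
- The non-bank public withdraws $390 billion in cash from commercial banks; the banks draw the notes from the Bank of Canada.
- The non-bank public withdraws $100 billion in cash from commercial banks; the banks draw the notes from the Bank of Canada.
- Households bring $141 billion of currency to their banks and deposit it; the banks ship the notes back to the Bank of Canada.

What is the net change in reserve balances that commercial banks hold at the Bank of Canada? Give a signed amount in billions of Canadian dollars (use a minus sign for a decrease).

-$718 billion

OMO sale (to banks) $72 billion: the buying banks pay out of their reserve balances → −$72B.
Asset sale (to non-banks) $297 billion: the non-bank buyers' banks settle from reserves → −$297B.
Currency withdrawal $390 billion: banks swap reserves for currency → −$390B.
Currency withdrawal $100 billion: banks swap reserves for currency → −$100B.
Currency deposit $141 billion: returned notes are swapped for reserve credit → +$141B.
Net: −72 − 297 − 390 − 100 + 141 = -$718 billion.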